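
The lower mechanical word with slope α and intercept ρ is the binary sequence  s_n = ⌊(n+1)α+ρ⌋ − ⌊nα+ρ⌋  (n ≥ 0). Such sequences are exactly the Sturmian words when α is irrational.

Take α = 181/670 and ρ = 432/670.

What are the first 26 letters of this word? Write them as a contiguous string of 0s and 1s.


01000100100010001001000100

n=0: ⌊(1·181+432)/670⌋ − ⌊(0·181+432)/670⌋ = ⌊613/670⌋ − ⌊432/670⌋ = 0 − 0 = 0
n=1: ⌊(2·181+432)/670⌋ − ⌊(1·181+432)/670⌋ = ⌊794/670⌋ − ⌊613/670⌋ = 1 − 0 = 1
n=2: ⌊(3·181+432)/670⌋ − ⌊(2·181+432)/670⌋ = ⌊975/670⌋ − ⌊794/670⌋ = 1 − 1 = 0
n=3: ⌊(4·181+432)/670⌋ − ⌊(3·181+432)/670⌋ = ⌊1156/670⌋ − ⌊975/670⌋ = 1 − 1 = 0
n=4: ⌊(5·181+432)/670⌋ − ⌊(4·181+432)/670⌋ = ⌊1337/670⌋ − ⌊1156/670⌋ = 1 − 1 = 0
n=5: ⌊(6·181+432)/670⌋ − ⌊(5·181+432)/670⌋ = ⌊1518/670⌋ − ⌊1337/670⌋ = 2 − 1 = 1
n=6: ⌊(7·181+432)/670⌋ − ⌊(6·181+432)/670⌋ = ⌊1699/670⌋ − ⌊1518/670⌋ = 2 − 2 = 0
n=7: ⌊(8·181+432)/670⌋ − ⌊(7·181+432)/670⌋ = ⌊1880/670⌋ − ⌊1699/670⌋ = 2 − 2 = 0
n=8: ⌊(9·181+432)/670⌋ − ⌊(8·181+432)/670⌋ = ⌊2061/670⌋ − ⌊1880/670⌋ = 3 − 2 = 1
n=9: ⌊(10·181+432)/670⌋ − ⌊(9·181+432)/670⌋ = ⌊2242/670⌋ − ⌊2061/670⌋ = 3 − 3 = 0
n=10: ⌊(11·181+432)/670⌋ − ⌊(10·181+432)/670⌋ = ⌊2423/670⌋ − ⌊2242/670⌋ = 3 − 3 = 0
n=11: ⌊(12·181+432)/670⌋ − ⌊(11·181+432)/670⌋ = ⌊2604/670⌋ − ⌊2423/670⌋ = 3 − 3 = 0
n=12: ⌊(13·181+432)/670⌋ − ⌊(12·181+432)/670⌋ = ⌊2785/670⌋ − ⌊2604/670⌋ = 4 − 3 = 1
n=13: ⌊(14·181+432)/670⌋ − ⌊(13·181+432)/670⌋ = ⌊2966/670⌋ − ⌊2785/670⌋ = 4 − 4 = 0
n=14: ⌊(15·181+432)/670⌋ − ⌊(14·181+432)/670⌋ = ⌊3147/670⌋ − ⌊2966/670⌋ = 4 − 4 = 0
n=15: ⌊(16·181+432)/670⌋ − ⌊(15·181+432)/670⌋ = ⌊3328/670⌋ − ⌊3147/670⌋ = 4 − 4 = 0
n=16: ⌊(17·181+432)/670⌋ − ⌊(16·181+432)/670⌋ = ⌊3509/670⌋ − ⌊3328/670⌋ = 5 − 4 = 1
n=17: ⌊(18·181+432)/670⌋ − ⌊(17·181+432)/670⌋ = ⌊3690/670⌋ − ⌊3509/670⌋ = 5 − 5 = 0
n=18: ⌊(19·181+432)/670⌋ − ⌊(18·181+432)/670⌋ = ⌊3871/670⌋ − ⌊3690/670⌋ = 5 − 5 = 0
n=19: ⌊(20·181+432)/670⌋ − ⌊(19·181+432)/670⌋ = ⌊4052/670⌋ − ⌊3871/670⌋ = 6 − 5 = 1
n=20: ⌊(21·181+432)/670⌋ − ⌊(20·181+432)/670⌋ = ⌊4233/670⌋ − ⌊4052/670⌋ = 6 − 6 = 0
n=21: ⌊(22·181+432)/670⌋ − ⌊(21·181+432)/670⌋ = ⌊4414/670⌋ − ⌊4233/670⌋ = 6 − 6 = 0
n=22: ⌊(23·181+432)/670⌋ − ⌊(22·181+432)/670⌋ = ⌊4595/670⌋ − ⌊4414/670⌋ = 6 − 6 = 0
n=23: ⌊(24·181+432)/670⌋ − ⌊(23·181+432)/670⌋ = ⌊4776/670⌋ − ⌊4595/670⌋ = 7 − 6 = 1
n=24: ⌊(25·181+432)/670⌋ − ⌊(24·181+432)/670⌋ = ⌊4957/670⌋ − ⌊4776/670⌋ = 7 − 7 = 0
n=25: ⌊(26·181+432)/670⌋ − ⌊(25·181+432)/670⌋ = ⌊5138/670⌋ − ⌊4957/670⌋ = 7 − 7 = 0


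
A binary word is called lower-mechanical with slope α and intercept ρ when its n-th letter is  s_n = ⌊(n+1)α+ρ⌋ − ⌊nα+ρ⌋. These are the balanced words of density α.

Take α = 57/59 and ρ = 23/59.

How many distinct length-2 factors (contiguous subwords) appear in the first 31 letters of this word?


3

t_n = ⌊(n·57+23)/59⌋ for n = 0 … 31:
  n=0…9: ⌊23/59⌋=0 ⌊80/59⌋=1 ⌊137/59⌋=2 ⌊194/59⌋=3 ⌊251/59⌋=4 ⌊308/59⌋=5 ⌊365/59⌋=6 ⌊422/59⌋=7 ⌊479/59⌋=8 ⌊536/59⌋=9
  n=10…19: ⌊593/59⌋=10 ⌊650/59⌋=11 ⌊707/59⌋=11 ⌊764/59⌋=12 ⌊821/59⌋=13 ⌊878/59⌋=14 ⌊935/59⌋=15 ⌊992/59⌋=16 ⌊1049/59⌋=17 ⌊1106/59⌋=18
  n=20…29: ⌊1163/59⌋=19 ⌊1220/59⌋=20 ⌊1277/59⌋=21 ⌊1334/59⌋=22 ⌊1391/59⌋=23 ⌊1448/59⌋=24 ⌊1505/59⌋=25 ⌊1562/59⌋=26 ⌊1619/59⌋=27 ⌊1676/59⌋=28
  n=30…31: ⌊1733/59⌋=29 ⌊1790/59⌋=30
s_n = t_(n+1) − t_n for n = 0 … 30 gives
prefix = 1111111111101111111111111111111
slide a length-2 window over [0..1] … [29..30] (30 windows); first occurrence of each distinct factor:
  [  0..  1] 11
  [ 10.. 11] 10
  [ 11.. 12] 01
  (the other 27 windows repeat one of these)
distinct factors: {01, 10, 11}
count = 3  (Sturmian bound for length 2 is 3)


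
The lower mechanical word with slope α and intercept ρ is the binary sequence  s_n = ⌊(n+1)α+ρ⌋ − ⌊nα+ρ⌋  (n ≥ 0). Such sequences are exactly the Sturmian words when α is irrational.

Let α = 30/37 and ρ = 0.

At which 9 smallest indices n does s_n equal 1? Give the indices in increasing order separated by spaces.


1 2 3 4 6 7 8 9 11

n=0: ⌊30/37⌋−⌊0/37⌋ = 0−0 = 0
n=1: ⌊60/37⌋−⌊30/37⌋ = 1−0 = 1  ← one
n=2: ⌊90/37⌋−⌊60/37⌋ = 2−1 = 1  ← one
n=3: ⌊120/37⌋−⌊90/37⌋ = 3−2 = 1  ← one
n=4: ⌊150/37⌋−⌊120/37⌋ = 4−3 = 1  ← one
n=5: ⌊180/37⌋−⌊150/37⌋ = 4−4 = 0
n=6: ⌊210/37⌋−⌊180/37⌋ = 5−4 = 1  ← one
n=7: ⌊240/37⌋−⌊210/37⌋ = 6−5 = 1  ← one
n=8: ⌊270/37⌋−⌊240/37⌋ = 7−6 = 1  ← one
n=9: ⌊300/37⌋−⌊270/37⌋ = 8−7 = 1  ← one
n=10: ⌊330/37⌋−⌊300/37⌋ = 8−8 = 0
n=11: ⌊360/37⌋−⌊330/37⌋ = 9−8 = 1  ← one
positions of the first 9 ones: 1 2 3 4 6 7 8 9 11


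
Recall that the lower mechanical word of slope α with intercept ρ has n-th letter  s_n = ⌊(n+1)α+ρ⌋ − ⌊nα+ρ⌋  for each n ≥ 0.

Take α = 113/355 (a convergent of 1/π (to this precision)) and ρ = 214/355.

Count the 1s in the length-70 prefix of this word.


#1s = Σ_{n=0}^{69} s_n = Σ_{n=0}^{69} (⌊(n+1)α+ρ⌋ − ⌊nα+ρ⌋)
the sum telescopes: every ⌊nα+ρ⌋ with 0 < n < 70 appears once with + and once with −, leaving ⌊70α+ρ⌋ − ⌊0·α+ρ⌋
70α + ρ = (70·113 + 214) / 355 = 8124/355
ρ = 214/355
⌊8124/355⌋ = 22,  ⌊214/355⌋ = 0
#1s = 22 − 0 = 22

22


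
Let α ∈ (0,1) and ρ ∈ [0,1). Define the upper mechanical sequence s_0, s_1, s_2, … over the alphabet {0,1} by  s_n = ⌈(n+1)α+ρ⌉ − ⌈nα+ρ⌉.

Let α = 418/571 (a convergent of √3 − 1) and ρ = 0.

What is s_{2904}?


1

(n+1)α + ρ = (2905·418) / 571 = 1214290/571
nα + ρ     = (2904·418) / 571 = 1213872/571
⌈1214290/571⌉ = 2127,  ⌈1213872/571⌉ = 2126
s_{2904} = 2127 − 2126 = 1


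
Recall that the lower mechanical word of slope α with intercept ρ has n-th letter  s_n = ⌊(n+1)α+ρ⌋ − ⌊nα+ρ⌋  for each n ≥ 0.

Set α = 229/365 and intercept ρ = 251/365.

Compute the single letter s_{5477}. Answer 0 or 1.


1

(n+1)α + ρ = (5478·229 + 251) / 365 = 1254713/365
nα + ρ     = (5477·229 + 251) / 365 = 1254484/365
⌊1254713/365⌋ = 3437,  ⌊1254484/365⌋ = 3436
s_{5477} = 3437 − 3436 = 1


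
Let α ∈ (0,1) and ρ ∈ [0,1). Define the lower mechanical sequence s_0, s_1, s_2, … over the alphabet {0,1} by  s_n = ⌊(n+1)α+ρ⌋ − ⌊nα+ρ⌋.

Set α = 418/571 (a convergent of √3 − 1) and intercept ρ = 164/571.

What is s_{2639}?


0

(n+1)α + ρ = (2640·418 + 164) / 571 = 1103684/571
nα + ρ     = (2639·418 + 164) / 571 = 1103266/571
⌊1103684/571⌋ = 1932,  ⌊1103266/571⌋ = 1932
s_{2639} = 1932 − 1932 = 0


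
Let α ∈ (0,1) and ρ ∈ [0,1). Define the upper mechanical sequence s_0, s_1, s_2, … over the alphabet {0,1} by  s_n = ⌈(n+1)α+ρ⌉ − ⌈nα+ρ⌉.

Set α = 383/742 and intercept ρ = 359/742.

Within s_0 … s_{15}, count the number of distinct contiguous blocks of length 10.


4

t_n = ⌈(n·383+359)/742⌉ for n = 0 … 16:
  n=0…9: ⌈359/742⌉=1 ⌈742/742⌉=1 ⌈1125/742⌉=2 ⌈1508/742⌉=3 ⌈1891/742⌉=3 ⌈2274/742⌉=4 ⌈2657/742⌉=4 ⌈3040/742⌉=5 ⌈3423/742⌉=5 ⌈3806/742⌉=6
  n=10…16: ⌈4189/742⌉=6 ⌈4572/742⌉=7 ⌈4955/742⌉=7 ⌈5338/742⌉=8 ⌈5721/742⌉=8 ⌈6104/742⌉=9 ⌈6487/742⌉=9
s_n = t_(n+1) − t_n for n = 0 … 15 gives
prefix = 0110101010101010
slide a length-10 window over [0..9] … [6..15] (7 windows); first occurrence of each distinct factor:
  [  0..  9] 0110101010
  [  1.. 10] 1101010101
  [  2.. 11] 1010101010
  [  3.. 12] 0101010101
  (the other 3 windows repeat one of these)
distinct factors: {0101010101, 0110101010, 1010101010, 1101010101}
count = 4  (Sturmian bound for length 10 is 11)


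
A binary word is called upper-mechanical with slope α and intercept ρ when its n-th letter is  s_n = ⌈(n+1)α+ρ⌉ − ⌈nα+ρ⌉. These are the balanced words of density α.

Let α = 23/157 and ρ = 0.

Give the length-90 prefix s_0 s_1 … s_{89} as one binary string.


100000100000010000001000000100000010000010000001000000100000010000001000000100000100000010

n=0: ⌈(1·23)/157⌉ − ⌈(0·23)/157⌉ = ⌈23/157⌉ − ⌈0/157⌉ = 1 − 0 = 1
n=1: ⌈(2·23)/157⌉ − ⌈(1·23)/157⌉ = ⌈46/157⌉ − ⌈23/157⌉ = 1 − 1 = 0
n=2: ⌈(3·23)/157⌉ − ⌈(2·23)/157⌉ = ⌈69/157⌉ − ⌈46/157⌉ = 1 − 1 = 0
n=3: ⌈(4·23)/157⌉ − ⌈(3·23)/157⌉ = ⌈92/157⌉ − ⌈69/157⌉ = 1 − 1 = 0
n=4: ⌈(5·23)/157⌉ − ⌈(4·23)/157⌉ = ⌈115/157⌉ − ⌈92/157⌉ = 1 − 1 = 0
n=5: ⌈(6·23)/157⌉ − ⌈(5·23)/157⌉ = ⌈138/157⌉ − ⌈115/157⌉ = 1 − 1 = 0
n=6: ⌈(7·23)/157⌉ − ⌈(6·23)/157⌉ = ⌈161/157⌉ − ⌈138/157⌉ = 2 − 1 = 1
n=7: ⌈(8·23)/157⌉ − ⌈(7·23)/157⌉ = ⌈184/157⌉ − ⌈161/157⌉ = 2 − 2 = 0
n=8: ⌈(9·23)/157⌉ − ⌈(8·23)/157⌉ = ⌈207/157⌉ − ⌈184/157⌉ = 2 − 2 = 0
n=9: ⌈(10·23)/157⌉ − ⌈(9·23)/157⌉ = ⌈230/157⌉ − ⌈207/157⌉ = 2 − 2 = 0
n=10: ⌈(11·23)/157⌉ − ⌈(10·23)/157⌉ = ⌈253/157⌉ − ⌈230/157⌉ = 2 − 2 = 0
n=11: ⌈(12·23)/157⌉ − ⌈(11·23)/157⌉ = ⌈276/157⌉ − ⌈253/157⌉ = 2 − 2 = 0
n=12: ⌈(13·23)/157⌉ − ⌈(12·23)/157⌉ = ⌈299/157⌉ − ⌈276/157⌉ = 2 − 2 = 0
n=13: ⌈(14·23)/157⌉ − ⌈(13·23)/157⌉ = ⌈322/157⌉ − ⌈299/157⌉ = 3 − 2 = 1
n=14: ⌈(15·23)/157⌉ − ⌈(14·23)/157⌉ = ⌈345/157⌉ − ⌈322/157⌉ = 3 − 3 = 0
n=15: ⌈(16·23)/157⌉ − ⌈(15·23)/157⌉ = ⌈368/157⌉ − ⌈345/157⌉ = 3 − 3 = 0
n=16: ⌈(17·23)/157⌉ − ⌈(16·23)/157⌉ = ⌈391/157⌉ − ⌈368/157⌉ = 3 − 3 = 0
n=17: ⌈(18·23)/157⌉ − ⌈(17·23)/157⌉ = ⌈414/157⌉ − ⌈391/157⌉ = 3 − 3 = 0
n=18: ⌈(19·23)/157⌉ − ⌈(18·23)/157⌉ = ⌈437/157⌉ − ⌈414/157⌉ = 3 − 3 = 0
n=19: ⌈(20·23)/157⌉ − ⌈(19·23)/157⌉ = ⌈460/157⌉ − ⌈437/157⌉ = 3 − 3 = 0
n=20: ⌈(21·23)/157⌉ − ⌈(20·23)/157⌉ = ⌈483/157⌉ − ⌈460/157⌉ = 4 − 3 = 1
n=21: ⌈(22·23)/157⌉ − ⌈(21·23)/157⌉ = ⌈506/157⌉ − ⌈483/157⌉ = 4 − 4 = 0
n=22: ⌈(23·23)/157⌉ − ⌈(22·23)/157⌉ = ⌈529/157⌉ − ⌈506/157⌉ = 4 − 4 = 0
n=23: ⌈(24·23)/157⌉ − ⌈(23·23)/157⌉ = ⌈552/157⌉ − ⌈529/157⌉ = 4 − 4 = 0
n=24: ⌈(25·23)/157⌉ − ⌈(24·23)/157⌉ = ⌈575/157⌉ − ⌈552/157⌉ = 4 − 4 = 0
n=25: ⌈(26·23)/157⌉ − ⌈(25·23)/157⌉ = ⌈598/157⌉ − ⌈575/157⌉ = 4 − 4 = 0
n=26: ⌈(27·23)/157⌉ − ⌈(26·23)/157⌉ = ⌈621/157⌉ − ⌈598/157⌉ = 4 − 4 = 0
n=27: ⌈(28·23)/157⌉ − ⌈(27·23)/157⌉ = ⌈644/157⌉ − ⌈621/157⌉ = 5 − 4 = 1
n=28: ⌈(29·23)/157⌉ − ⌈(28·23)/157⌉ = ⌈667/157⌉ − ⌈644/157⌉ = 5 − 5 = 0
n=29: ⌈(30·23)/157⌉ − ⌈(29·23)/157⌉ = ⌈690/157⌉ − ⌈667/157⌉ = 5 − 5 = 0
n=30: ⌈(31·23)/157⌉ − ⌈(30·23)/157⌉ = ⌈713/157⌉ − ⌈690/157⌉ = 5 − 5 = 0
n=31: ⌈(32·23)/157⌉ − ⌈(31·23)/157⌉ = ⌈736/157⌉ − ⌈713/157⌉ = 5 − 5 = 0
n=32: ⌈(33·23)/157⌉ − ⌈(32·23)/157⌉ = ⌈759/157⌉ − ⌈736/157⌉ = 5 − 5 = 0
n=33: ⌈(34·23)/157⌉ − ⌈(33·23)/157⌉ = ⌈782/157⌉ − ⌈759/157⌉ = 5 − 5 = 0
n=34: ⌈(35·23)/157⌉ − ⌈(34·23)/157⌉ = ⌈805/157⌉ − ⌈782/157⌉ = 6 − 5 = 1
n=35: ⌈(36·23)/157⌉ − ⌈(35·23)/157⌉ = ⌈828/157⌉ − ⌈805/157⌉ = 6 − 6 = 0
n=36: ⌈(37·23)/157⌉ − ⌈(36·23)/157⌉ = ⌈851/157⌉ − ⌈828/157⌉ = 6 − 6 = 0
n=37: ⌈(38·23)/157⌉ − ⌈(37·23)/157⌉ = ⌈874/157⌉ − ⌈851/157⌉ = 6 − 6 = 0
n=38: ⌈(39·23)/157⌉ − ⌈(38·23)/157⌉ = ⌈897/157⌉ − ⌈874/157⌉ = 6 − 6 = 0
n=39: ⌈(40·23)/157⌉ − ⌈(39·23)/157⌉ = ⌈920/157⌉ − ⌈897/157⌉ = 6 − 6 = 0
n=40: ⌈(41·23)/157⌉ − ⌈(40·23)/157⌉ = ⌈943/157⌉ − ⌈920/157⌉ = 7 − 6 = 1
n=41: ⌈(42·23)/157⌉ − ⌈(41·23)/157⌉ = ⌈966/157⌉ − ⌈943/157⌉ = 7 − 7 = 0
n=42: ⌈(43·23)/157⌉ − ⌈(42·23)/157⌉ = ⌈989/157⌉ − ⌈966/157⌉ = 7 − 7 = 0
n=43: ⌈(44·23)/157⌉ − ⌈(43·23)/157⌉ = ⌈1012/157⌉ − ⌈989/157⌉ = 7 − 7 = 0
n=44: ⌈(45·23)/157⌉ − ⌈(44·23)/157⌉ = ⌈1035/157⌉ − ⌈1012/157⌉ = 7 − 7 = 0
n=45: ⌈(46·23)/157⌉ − ⌈(45·23)/157⌉ = ⌈1058/157⌉ − ⌈1035/157⌉ = 7 − 7 = 0
n=46: ⌈(47·23)/157⌉ − ⌈(46·23)/157⌉ = ⌈1081/157⌉ − ⌈1058/157⌉ = 7 − 7 = 0
n=47: ⌈(48·23)/157⌉ − ⌈(47·23)/157⌉ = ⌈1104/157⌉ − ⌈1081/157⌉ = 8 − 7 = 1
n=48: ⌈(49·23)/157⌉ − ⌈(48·23)/157⌉ = ⌈1127/157⌉ − ⌈1104/157⌉ = 8 − 8 = 0
n=49: ⌈(50·23)/157⌉ − ⌈(49·23)/157⌉ = ⌈1150/157⌉ − ⌈1127/157⌉ = 8 − 8 = 0
n=50: ⌈(51·23)/157⌉ − ⌈(50·23)/157⌉ = ⌈1173/157⌉ − ⌈1150/157⌉ = 8 − 8 = 0
n=51: ⌈(52·23)/157⌉ − ⌈(51·23)/157⌉ = ⌈1196/157⌉ − ⌈1173/157⌉ = 8 − 8 = 0
n=52: ⌈(53·23)/157⌉ − ⌈(52·23)/157⌉ = ⌈1219/157⌉ − ⌈1196/157⌉ = 8 − 8 = 0
n=53: ⌈(54·23)/157⌉ − ⌈(53·23)/157⌉ = ⌈1242/157⌉ − ⌈1219/157⌉ = 8 − 8 = 0
n=54: ⌈(55·23)/157⌉ − ⌈(54·23)/157⌉ = ⌈1265/157⌉ − ⌈1242/157⌉ = 9 − 8 = 1
n=55: ⌈(56·23)/157⌉ − ⌈(55·23)/157⌉ = ⌈1288/157⌉ − ⌈1265/157⌉ = 9 − 9 = 0
n=56: ⌈(57·23)/157⌉ − ⌈(56·23)/157⌉ = ⌈1311/157⌉ − ⌈1288/157⌉ = 9 − 9 = 0
n=57: ⌈(58·23)/157⌉ − ⌈(57·23)/157⌉ = ⌈1334/157⌉ − ⌈1311/157⌉ = 9 − 9 = 0
n=58: ⌈(59·23)/157⌉ − ⌈(58·23)/157⌉ = ⌈1357/157⌉ − ⌈1334/157⌉ = 9 − 9 = 0
n=59: ⌈(60·23)/157⌉ − ⌈(59·23)/157⌉ = ⌈1380/157⌉ − ⌈1357/157⌉ = 9 − 9 = 0
n=60: ⌈(61·23)/157⌉ − ⌈(60·23)/157⌉ = ⌈1403/157⌉ − ⌈1380/157⌉ = 9 − 9 = 0
n=61: ⌈(62·23)/157⌉ − ⌈(61·23)/157⌉ = ⌈1426/157⌉ − ⌈1403/157⌉ = 10 − 9 = 1
n=62: ⌈(63·23)/157⌉ − ⌈(62·23)/157⌉ = ⌈1449/157⌉ − ⌈1426/157⌉ = 10 − 10 = 0
n=63: ⌈(64·23)/157⌉ − ⌈(63·23)/157⌉ = ⌈1472/157⌉ − ⌈1449/157⌉ = 10 − 10 = 0
n=64: ⌈(65·23)/157⌉ − ⌈(64·23)/157⌉ = ⌈1495/157⌉ − ⌈1472/157⌉ = 10 − 10 = 0
n=65: ⌈(66·23)/157⌉ − ⌈(65·23)/157⌉ = ⌈1518/157⌉ − ⌈1495/157⌉ = 10 − 10 = 0
n=66: ⌈(67·23)/157⌉ − ⌈(66·23)/157⌉ = ⌈1541/157⌉ − ⌈1518/157⌉ = 10 − 10 = 0
n=67: ⌈(68·23)/157⌉ − ⌈(67·23)/157⌉ = ⌈1564/157⌉ − ⌈1541/157⌉ = 10 − 10 = 0
n=68: ⌈(69·23)/157⌉ − ⌈(68·23)/157⌉ = ⌈1587/157⌉ − ⌈1564/157⌉ = 11 − 10 = 1
n=69: ⌈(70·23)/157⌉ − ⌈(69·23)/157⌉ = ⌈1610/157⌉ − ⌈1587/157⌉ = 11 − 11 = 0
n=70: ⌈(71·23)/157⌉ − ⌈(70·23)/157⌉ = ⌈1633/157⌉ − ⌈1610/157⌉ = 11 − 11 = 0
n=71: ⌈(72·23)/157⌉ − ⌈(71·23)/157⌉ = ⌈1656/157⌉ − ⌈1633/157⌉ = 11 − 11 = 0
n=72: ⌈(73·23)/157⌉ − ⌈(72·23)/157⌉ = ⌈1679/157⌉ − ⌈1656/157⌉ = 11 − 11 = 0
n=73: ⌈(74·23)/157⌉ − ⌈(73·23)/157⌉ = ⌈1702/157⌉ − ⌈1679/157⌉ = 11 − 11 = 0
n=74: ⌈(75·23)/157⌉ − ⌈(74·23)/157⌉ = ⌈1725/157⌉ − ⌈1702/157⌉ = 11 − 11 = 0
n=75: ⌈(76·23)/157⌉ − ⌈(75·23)/157⌉ = ⌈1748/157⌉ − ⌈1725/157⌉ = 12 − 11 = 1
n=76: ⌈(77·23)/157⌉ − ⌈(76·23)/157⌉ = ⌈1771/157⌉ − ⌈1748/157⌉ = 12 − 12 = 0
n=77: ⌈(78·23)/157⌉ − ⌈(77·23)/157⌉ = ⌈1794/157⌉ − ⌈1771/157⌉ = 12 − 12 = 0
n=78: ⌈(79·23)/157⌉ − ⌈(78·23)/157⌉ = ⌈1817/157⌉ − ⌈1794/157⌉ = 12 − 12 = 0
n=79: ⌈(80·23)/157⌉ − ⌈(79·23)/157⌉ = ⌈1840/157⌉ − ⌈1817/157⌉ = 12 − 12 = 0
n=80: ⌈(81·23)/157⌉ − ⌈(80·23)/157⌉ = ⌈1863/157⌉ − ⌈1840/157⌉ = 12 − 12 = 0
n=81: ⌈(82·23)/157⌉ − ⌈(81·23)/157⌉ = ⌈1886/157⌉ − ⌈1863/157⌉ = 13 − 12 = 1
n=82: ⌈(83·23)/157⌉ − ⌈(82·23)/157⌉ = ⌈1909/157⌉ − ⌈1886/157⌉ = 13 − 13 = 0
n=83: ⌈(84·23)/157⌉ − ⌈(83·23)/157⌉ = ⌈1932/157⌉ − ⌈1909/157⌉ = 13 − 13 = 0
n=84: ⌈(85·23)/157⌉ − ⌈(84·23)/157⌉ = ⌈1955/157⌉ − ⌈1932/157⌉ = 13 − 13 = 0
n=85: ⌈(86·23)/157⌉ − ⌈(85·23)/157⌉ = ⌈1978/157⌉ − ⌈1955/157⌉ = 13 − 13 = 0
n=86: ⌈(87·23)/157⌉ − ⌈(86·23)/157⌉ = ⌈2001/157⌉ − ⌈1978/157⌉ = 13 − 13 = 0
n=87: ⌈(88·23)/157⌉ − ⌈(87·23)/157⌉ = ⌈2024/157⌉ − ⌈2001/157⌉ = 13 − 13 = 0
n=88: ⌈(89·23)/157⌉ − ⌈(88·23)/157⌉ = ⌈2047/157⌉ − ⌈2024/157⌉ = 14 − 13 = 1
n=89: ⌈(90·23)/157⌉ − ⌈(89·23)/157⌉ = ⌈2070/157⌉ − ⌈2047/157⌉ = 14 − 14 = 0


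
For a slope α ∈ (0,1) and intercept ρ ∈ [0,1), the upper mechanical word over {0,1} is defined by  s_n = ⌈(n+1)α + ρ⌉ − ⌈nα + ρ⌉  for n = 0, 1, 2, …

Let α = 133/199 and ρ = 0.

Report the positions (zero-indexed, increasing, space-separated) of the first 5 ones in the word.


n=0: ⌈133/199⌉−⌈0/199⌉ = 1−0 = 1  ← one
n=1: ⌈266/199⌉−⌈133/199⌉ = 2−1 = 1  ← one
n=2: ⌈399/199⌉−⌈266/199⌉ = 3−2 = 1  ← one
n=3: ⌈532/199⌉−⌈399/199⌉ = 3−3 = 0
n=4: ⌈665/199⌉−⌈532/199⌉ = 4−3 = 1  ← one
n=5: ⌈798/199⌉−⌈665/199⌉ = 5−4 = 1  ← one
positions of the first 5 ones: 0 1 2 4 5

0 1 2 4 5


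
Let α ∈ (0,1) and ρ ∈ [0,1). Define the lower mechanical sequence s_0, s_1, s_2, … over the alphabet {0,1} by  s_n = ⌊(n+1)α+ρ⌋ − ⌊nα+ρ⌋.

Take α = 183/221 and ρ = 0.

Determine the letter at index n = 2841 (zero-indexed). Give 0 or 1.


(n+1)α + ρ = (2842·183) / 221 = 520086/221
nα + ρ     = (2841·183) / 221 = 519903/221
⌊520086/221⌋ = 2353,  ⌊519903/221⌋ = 2352
s_{2841} = 2353 − 2352 = 1

1


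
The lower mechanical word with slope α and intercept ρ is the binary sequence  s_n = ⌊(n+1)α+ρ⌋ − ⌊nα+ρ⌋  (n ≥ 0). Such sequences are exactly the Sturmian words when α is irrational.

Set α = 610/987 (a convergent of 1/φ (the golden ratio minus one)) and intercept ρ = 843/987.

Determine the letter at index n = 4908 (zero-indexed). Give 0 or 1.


(n+1)α + ρ = (4909·610 + 843) / 987 = 2995333/987
nα + ρ     = (4908·610 + 843) / 987 = 2994723/987
⌊2995333/987⌋ = 3034,  ⌊2994723/987⌋ = 3034
s_{4908} = 3034 − 3034 = 0

0


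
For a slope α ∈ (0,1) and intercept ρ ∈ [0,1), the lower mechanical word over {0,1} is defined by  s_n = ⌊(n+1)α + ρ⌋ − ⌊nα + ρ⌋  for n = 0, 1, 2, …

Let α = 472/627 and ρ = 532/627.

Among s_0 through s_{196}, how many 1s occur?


149

#1s = Σ_{n=0}^{196} s_n = Σ_{n=0}^{196} (⌊(n+1)α+ρ⌋ − ⌊nα+ρ⌋)
the sum telescopes: every ⌊nα+ρ⌋ with 0 < n < 197 appears once with + and once with −, leaving ⌊197α+ρ⌋ − ⌊0·α+ρ⌋
197α + ρ = (197·472 + 532) / 627 = 93516/627
ρ = 532/627
⌊93516/627⌋ = 149,  ⌊532/627⌋ = 0
#1s = 149 − 0 = 149


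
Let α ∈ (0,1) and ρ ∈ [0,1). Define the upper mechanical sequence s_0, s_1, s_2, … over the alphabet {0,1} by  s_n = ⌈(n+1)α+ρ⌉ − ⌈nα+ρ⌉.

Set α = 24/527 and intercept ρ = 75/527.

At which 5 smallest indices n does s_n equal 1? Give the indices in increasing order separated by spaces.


n=0: ⌈99/527⌉−⌈75/527⌉ = 1−1 = 0
n=1: ⌈123/527⌉−⌈99/527⌉ = 1−1 = 0
  …
n=18: ⌈531/527⌉−⌈507/527⌉ = 2−1 = 1  ← one
n=19: ⌈555/527⌉−⌈531/527⌉ = 2−2 = 0
n=20: ⌈579/527⌉−⌈555/527⌉ = 2−2 = 0
  …
n=40: ⌈1059/527⌉−⌈1035/527⌉ = 3−2 = 1  ← one
n=41: ⌈1083/527⌉−⌈1059/527⌉ = 3−3 = 0
n=42: ⌈1107/527⌉−⌈1083/527⌉ = 3−3 = 0
  …
n=62: ⌈1587/527⌉−⌈1563/527⌉ = 4−3 = 1  ← one
n=63: ⌈1611/527⌉−⌈1587/527⌉ = 4−4 = 0
n=64: ⌈1635/527⌉−⌈1611/527⌉ = 4−4 = 0
  …
n=84: ⌈2115/527⌉−⌈2091/527⌉ = 5−4 = 1  ← one
n=85: ⌈2139/527⌉−⌈2115/527⌉ = 5−5 = 0
n=86: ⌈2163/527⌉−⌈2139/527⌉ = 5−5 = 0
  …
n=106: ⌈2643/527⌉−⌈2619/527⌉ = 6−5 = 1  ← one
positions of the first 5 ones: 18 40 62 84 106

18 40 62 84 106


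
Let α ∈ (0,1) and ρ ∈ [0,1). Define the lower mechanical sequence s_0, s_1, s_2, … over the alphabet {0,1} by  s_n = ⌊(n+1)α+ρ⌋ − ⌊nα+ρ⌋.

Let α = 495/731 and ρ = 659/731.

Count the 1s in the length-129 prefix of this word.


#1s = Σ_{n=0}^{128} s_n = Σ_{n=0}^{128} (⌊(n+1)α+ρ⌋ − ⌊nα+ρ⌋)
the sum telescopes: every ⌊nα+ρ⌋ with 0 < n < 129 appears once with + and once with −, leaving ⌊129α+ρ⌋ − ⌊0·α+ρ⌋
129α + ρ = (129·495 + 659) / 731 = 64514/731
ρ = 659/731
⌊64514/731⌋ = 88,  ⌊659/731⌋ = 0
#1s = 88 − 0 = 88

88


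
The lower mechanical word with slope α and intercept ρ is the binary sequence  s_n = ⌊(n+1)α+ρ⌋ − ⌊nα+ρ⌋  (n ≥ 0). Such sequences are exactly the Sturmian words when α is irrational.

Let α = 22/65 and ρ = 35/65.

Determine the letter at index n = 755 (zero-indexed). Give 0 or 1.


(n+1)α + ρ = (756·22 + 35) / 65 = 16667/65
nα + ρ     = (755·22 + 35) / 65 = 16645/65
⌊16667/65⌋ = 256,  ⌊16645/65⌋ = 256
s_{755} = 256 − 256 = 0

0


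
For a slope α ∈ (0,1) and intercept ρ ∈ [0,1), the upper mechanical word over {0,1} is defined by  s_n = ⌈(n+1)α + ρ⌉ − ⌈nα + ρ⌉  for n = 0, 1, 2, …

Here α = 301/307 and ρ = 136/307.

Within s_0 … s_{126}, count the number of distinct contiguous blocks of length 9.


10

t_n = ⌈(n·301+136)/307⌉ for n = 0 … 127:
  n=0…9: ⌈136/307⌉=1 ⌈437/307⌉=2 ⌈738/307⌉=3 ⌈1039/307⌉=4 ⌈1340/307⌉=5 ⌈1641/307⌉=6 ⌈1942/307⌉=7 ⌈2243/307⌉=8 ⌈2544/307⌉=9 ⌈2845/307⌉=10
  n=10…19: ⌈3146/307⌉=11 ⌈3447/307⌉=12 ⌈3748/307⌉=13 ⌈4049/307⌉=14 ⌈4350/307⌉=15 ⌈4651/307⌉=16 ⌈4952/307⌉=17 ⌈5253/307⌉=18 ⌈5554/307⌉=19 ⌈5855/307⌉=20
  n=20…29: ⌈6156/307⌉=21 ⌈6457/307⌉=22 ⌈6758/307⌉=23 ⌈7059/307⌉=23 ⌈7360/307⌉=24 ⌈7661/307⌉=25 ⌈7962/307⌉=26 ⌈8263/307⌉=27 ⌈8564/307⌉=28 ⌈8865/307⌉=29
  n=30…39: ⌈9166/307⌉=30 ⌈9467/307⌉=31 ⌈9768/307⌉=32 ⌈10069/307⌉=33 ⌈10370/307⌉=34 ⌈10671/307⌉=35 ⌈10972/307⌉=36 ⌈11273/307⌉=37 ⌈11574/307⌉=38 ⌈11875/307⌉=39
  n=40…49: ⌈12176/307⌉=40 ⌈12477/307⌉=41 ⌈12778/307⌉=42 ⌈13079/307⌉=43 ⌈13380/307⌉=44 ⌈13681/307⌉=45 ⌈13982/307⌉=46 ⌈14283/307⌉=47 ⌈14584/307⌉=48 ⌈14885/307⌉=49
  n=50…59: ⌈15186/307⌉=50 ⌈15487/307⌉=51 ⌈15788/307⌉=52 ⌈16089/307⌉=53 ⌈16390/307⌉=54 ⌈16691/307⌉=55 ⌈16992/307⌉=56 ⌈17293/307⌉=57 ⌈17594/307⌉=58 ⌈17895/307⌉=59
  n=60…69: ⌈18196/307⌉=60 ⌈18497/307⌉=61 ⌈18798/307⌉=62 ⌈19099/307⌉=63 ⌈19400/307⌉=64 ⌈19701/307⌉=65 ⌈20002/307⌉=66 ⌈20303/307⌉=67 ⌈20604/307⌉=68 ⌈20905/307⌉=69
  n=70…79: ⌈21206/307⌉=70 ⌈21507/307⌉=71 ⌈21808/307⌉=72 ⌈22109/307⌉=73 ⌈22410/307⌉=73 ⌈22711/307⌉=74 ⌈23012/307⌉=75 ⌈23313/307⌉=76 ⌈23614/307⌉=77 ⌈23915/307⌉=78
  n=80…89: ⌈24216/307⌉=79 ⌈24517/307⌉=80 ⌈24818/307⌉=81 ⌈25119/307⌉=82 ⌈25420/307⌉=83 ⌈25721/307⌉=84 ⌈26022/307⌉=85 ⌈26323/307⌉=86 ⌈26624/307⌉=87 ⌈26925/307⌉=88
  n=90…99: ⌈27226/307⌉=89 ⌈27527/307⌉=90 ⌈27828/307⌉=91 ⌈28129/307⌉=92 ⌈28430/307⌉=93 ⌈28731/307⌉=94 ⌈29032/307⌉=95 ⌈29333/307⌉=96 ⌈29634/307⌉=97 ⌈29935/307⌉=98
  n=100…109: ⌈30236/307⌉=99 ⌈30537/307⌉=100 ⌈30838/307⌉=101 ⌈31139/307⌉=102 ⌈31440/307⌉=103 ⌈31741/307⌉=104 ⌈32042/307⌉=105 ⌈32343/307⌉=106 ⌈32644/307⌉=107 ⌈32945/307⌉=108
  n=110…119: ⌈33246/307⌉=109 ⌈33547/307⌉=110 ⌈33848/307⌉=111 ⌈34149/307⌉=112 ⌈34450/307⌉=113 ⌈34751/307⌉=114 ⌈35052/307⌉=115 ⌈35353/307⌉=116 ⌈35654/307⌉=117 ⌈35955/307⌉=118
  n=120…127: ⌈36256/307⌉=119 ⌈36557/307⌉=120 ⌈36858/307⌉=121 ⌈37159/307⌉=122 ⌈37460/307⌉=123 ⌈37761/307⌉=123 ⌈38062/307⌉=124 ⌈38363/307⌉=125
s_n = t_(n+1) − t_n for n = 0 … 126 gives
prefix = 1111111111111111111111011111111111111111111111111111111111111111111111111011111111111111111111111111111111111111111111111111011
slide a length-9 window over [0..8] … [118..126] (119 windows); first occurrence of each distinct factor:
  [  0..  8] 111111111
  [ 14.. 22] 111111110
  [ 15.. 23] 111111101
  [ 16.. 24] 111111011
  [ 17.. 25] 111110111
  [ 18.. 26] 111101111
  [ 19.. 27] 111011111
  [ 20.. 28] 110111111
  [ 21.. 29] 101111111
  [ 22.. 30] 011111111
  (the other 109 windows repeat one of these)
distinct factors: {011111111, 101111111, 110111111, 111011111, 111101111, 111110111, 111111011, 111111101, 111111110, 111111111}
count = 10  (Sturmian bound for length 9 is 10)


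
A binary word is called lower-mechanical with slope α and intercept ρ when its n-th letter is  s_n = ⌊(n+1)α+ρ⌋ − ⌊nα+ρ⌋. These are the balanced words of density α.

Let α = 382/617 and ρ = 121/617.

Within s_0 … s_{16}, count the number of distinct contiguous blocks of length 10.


8

t_n = ⌊(n·382+121)/617⌋ for n = 0 … 17:
  n=0…9: ⌊121/617⌋=0 ⌊503/617⌋=0 ⌊885/617⌋=1 ⌊1267/617⌋=2 ⌊1649/617⌋=2 ⌊2031/617⌋=3 ⌊2413/617⌋=3 ⌊2795/617⌋=4 ⌊3177/617⌋=5 ⌊3559/617⌋=5
  n=10…17: ⌊3941/617⌋=6 ⌊4323/617⌋=7 ⌊4705/617⌋=7 ⌊5087/617⌋=8 ⌊5469/617⌋=8 ⌊5851/617⌋=9 ⌊6233/617⌋=10 ⌊6615/617⌋=10
s_n = t_(n+1) − t_n for n = 0 … 16 gives
prefix = 01101011011010110
slide a length-10 window over [0..9] … [7..16] (8 windows); first occurrence of each distinct factor:
  [  0..  9] 0110101101
  [  1.. 10] 1101011011
  [  2.. 11] 1010110110
  [  3.. 12] 0101101101
  [  4.. 13] 1011011010
  [  5.. 14] 0110110101
  [  6.. 15] 1101101011
  [  7.. 16] 1011010110
distinct factors: {0101101101, 0110101101, 0110110101, 1010110110, 1011010110, 1011011010, 1101011011, 1101101011}
count = 8  (Sturmian bound for length 10 is 11)


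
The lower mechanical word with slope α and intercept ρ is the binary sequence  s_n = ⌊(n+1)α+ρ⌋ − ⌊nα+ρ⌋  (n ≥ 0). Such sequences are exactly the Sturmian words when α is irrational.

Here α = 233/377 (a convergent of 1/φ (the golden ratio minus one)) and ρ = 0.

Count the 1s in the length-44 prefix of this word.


#1s = Σ_{n=0}^{43} s_n = Σ_{n=0}^{43} (⌊(n+1)α+ρ⌋ − ⌊nα+ρ⌋)
the sum telescopes: every ⌊nα+ρ⌋ with 0 < n < 44 appears once with + and once with −, leaving ⌊44α+ρ⌋ − ⌊0·α+ρ⌋
44α + ρ = (44·233) / 377 = 10252/377
ρ = 0/377
⌊10252/377⌋ = 27,  ⌊0/377⌋ = 0
#1s = 27 − 0 = 27

27


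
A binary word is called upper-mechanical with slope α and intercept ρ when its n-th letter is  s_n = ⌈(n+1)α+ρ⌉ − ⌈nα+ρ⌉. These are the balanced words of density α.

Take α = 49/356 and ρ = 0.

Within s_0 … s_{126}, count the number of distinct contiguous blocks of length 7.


t_n = ⌈(n·49)/356⌉ for n = 0 … 127:
  n=0…9: ⌈0/356⌉=0 ⌈49/356⌉=1 ⌈98/356⌉=1 ⌈147/356⌉=1 ⌈196/356⌉=1 ⌈245/356⌉=1 ⌈294/356⌉=1 ⌈343/356⌉=1 ⌈392/356⌉=2 ⌈441/356⌉=2
  n=10…19: ⌈490/356⌉=2 ⌈539/356⌉=2 ⌈588/356⌉=2 ⌈637/356⌉=2 ⌈686/356⌉=2 ⌈735/356⌉=3 ⌈784/356⌉=3 ⌈833/356⌉=3 ⌈882/356⌉=3 ⌈931/356⌉=3
  n=20…29: ⌈980/356⌉=3 ⌈1029/356⌉=3 ⌈1078/356⌉=4 ⌈1127/356⌉=4 ⌈1176/356⌉=4 ⌈1225/356⌉=4 ⌈1274/356⌉=4 ⌈1323/356⌉=4 ⌈1372/356⌉=4 ⌈1421/356⌉=4
  n=30…39: ⌈1470/356⌉=5 ⌈1519/356⌉=5 ⌈1568/356⌉=5 ⌈1617/356⌉=5 ⌈1666/356⌉=5 ⌈1715/356⌉=5 ⌈1764/356⌉=5 ⌈1813/356⌉=6 ⌈1862/356⌉=6 ⌈1911/356⌉=6
  n=40…49: ⌈1960/356⌉=6 ⌈2009/356⌉=6 ⌈2058/356⌉=6 ⌈2107/356⌉=6 ⌈2156/356⌉=7 ⌈2205/356⌉=7 ⌈2254/356⌉=7 ⌈2303/356⌉=7 ⌈2352/356⌉=7 ⌈2401/356⌉=7
  n=50…59: ⌈2450/356⌉=7 ⌈2499/356⌉=8 ⌈2548/356⌉=8 ⌈2597/356⌉=8 ⌈2646/356⌉=8 ⌈2695/356⌉=8 ⌈2744/356⌉=8 ⌈2793/356⌉=8 ⌈2842/356⌉=8 ⌈2891/356⌉=9
  n=60…69: ⌈2940/356⌉=9 ⌈2989/356⌉=9 ⌈3038/356⌉=9 ⌈3087/356⌉=9 ⌈3136/356⌉=9 ⌈3185/356⌉=9 ⌈3234/356⌉=10 ⌈3283/356⌉=10 ⌈3332/356⌉=10 ⌈3381/356⌉=10
  n=70…79: ⌈3430/356⌉=10 ⌈3479/356⌉=10 ⌈3528/356⌉=10 ⌈3577/356⌉=11 ⌈3626/356⌉=11 ⌈3675/356⌉=11 ⌈3724/356⌉=11 ⌈3773/356⌉=11 ⌈3822/356⌉=11 ⌈3871/356⌉=11
  n=80…89: ⌈3920/356⌉=12 ⌈3969/356⌉=12 ⌈4018/356⌉=12 ⌈4067/356⌉=12 ⌈4116/356⌉=12 ⌈4165/356⌉=12 ⌈4214/356⌉=12 ⌈4263/356⌉=12 ⌈4312/356⌉=13 ⌈4361/356⌉=13
  n=90…99: ⌈4410/356⌉=13 ⌈4459/356⌉=13 ⌈4508/356⌉=13 ⌈4557/356⌉=13 ⌈4606/356⌉=13 ⌈4655/356⌉=14 ⌈4704/356⌉=14 ⌈4753/356⌉=14 ⌈4802/356⌉=14 ⌈4851/356⌉=14
  n=100…109: ⌈4900/356⌉=14 ⌈4949/356⌉=14 ⌈4998/356⌉=15 ⌈5047/356⌉=15 ⌈5096/356⌉=15 ⌈5145/356⌉=15 ⌈5194/356⌉=15 ⌈5243/356⌉=15 ⌈5292/356⌉=15 ⌈5341/356⌉=16
  n=110…119: ⌈5390/356⌉=16 ⌈5439/356⌉=16 ⌈5488/356⌉=16 ⌈5537/356⌉=16 ⌈5586/356⌉=16 ⌈5635/356⌉=16 ⌈5684/356⌉=16 ⌈5733/356⌉=17 ⌈5782/356⌉=17 ⌈5831/356⌉=17
  n=120…127: ⌈5880/356⌉=17 ⌈5929/356⌉=17 ⌈5978/356⌉=17 ⌈6027/356⌉=17 ⌈6076/356⌉=18 ⌈6125/356⌉=18 ⌈6174/356⌉=18 ⌈6223/356⌉=18
s_n = t_(n+1) − t_n for n = 0 … 126 gives
prefix = 1000000100000010000001000000010000001000000100000010000000100000010000001000000100000001000000100000010000001000000010000001000
slide a length-7 window over [0..6] … [120..126] (121 windows); first occurrence of each distinct factor:
  [  0..  6] 1000000
  [  1..  7] 0000001
  [  2..  8] 0000010
  [  3..  9] 0000100
  [  4.. 10] 0001000
  [  5.. 11] 0010000
  [  6.. 12] 0100000
  [ 22.. 28] 0000000
  (the other 113 windows repeat one of these)
distinct factors: {0000000, 0000001, 0000010, 0000100, 0001000, 0010000, 0100000, 1000000}
count = 8  (Sturmian bound for length 7 is 8)

8


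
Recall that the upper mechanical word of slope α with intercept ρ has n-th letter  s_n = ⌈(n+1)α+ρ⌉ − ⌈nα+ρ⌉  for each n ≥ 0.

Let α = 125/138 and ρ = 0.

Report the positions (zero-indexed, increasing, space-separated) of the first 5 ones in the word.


n=0: ⌈125/138⌉−⌈0/138⌉ = 1−0 = 1  ← one
n=1: ⌈250/138⌉−⌈125/138⌉ = 2−1 = 1  ← one
n=2: ⌈375/138⌉−⌈250/138⌉ = 3−2 = 1  ← one
n=3: ⌈500/138⌉−⌈375/138⌉ = 4−3 = 1  ← one
n=4: ⌈625/138⌉−⌈500/138⌉ = 5−4 = 1  ← one
positions of the first 5 ones: 0 1 2 3 4

0 1 2 3 4


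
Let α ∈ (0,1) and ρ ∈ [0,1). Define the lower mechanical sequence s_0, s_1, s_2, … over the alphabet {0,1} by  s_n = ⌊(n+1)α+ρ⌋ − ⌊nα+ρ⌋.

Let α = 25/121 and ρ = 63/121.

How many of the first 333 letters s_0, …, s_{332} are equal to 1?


#1s = Σ_{n=0}^{332} s_n = Σ_{n=0}^{332} (⌊(n+1)α+ρ⌋ − ⌊nα+ρ⌋)
the sum telescopes: every ⌊nα+ρ⌋ with 0 < n < 333 appears once with + and once with −, leaving ⌊333α+ρ⌋ − ⌊0·α+ρ⌋
333α + ρ = (333·25 + 63) / 121 = 8388/121
ρ = 63/121
⌊8388/121⌋ = 69,  ⌊63/121⌋ = 0
#1s = 69 − 0 = 69

69


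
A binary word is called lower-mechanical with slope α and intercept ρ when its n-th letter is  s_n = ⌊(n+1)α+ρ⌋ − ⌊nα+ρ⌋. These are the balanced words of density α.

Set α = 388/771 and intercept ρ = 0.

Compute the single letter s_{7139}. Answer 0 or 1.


(n+1)α + ρ = (7140·388) / 771 = 2770320/771
nα + ρ     = (7139·388) / 771 = 2769932/771
⌊2770320/771⌋ = 3593,  ⌊2769932/771⌋ = 3592
s_{7139} = 3593 − 3592 = 1

1


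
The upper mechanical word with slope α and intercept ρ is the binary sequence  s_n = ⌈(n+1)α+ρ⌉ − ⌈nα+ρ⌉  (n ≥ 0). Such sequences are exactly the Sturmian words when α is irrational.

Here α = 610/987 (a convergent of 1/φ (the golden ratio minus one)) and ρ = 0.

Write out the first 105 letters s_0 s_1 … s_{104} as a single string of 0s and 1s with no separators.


n=0: ⌈(1·610)/987⌉ − ⌈(0·610)/987⌉ = ⌈610/987⌉ − ⌈0/987⌉ = 1 − 0 = 1
n=1: ⌈(2·610)/987⌉ − ⌈(1·610)/987⌉ = ⌈1220/987⌉ − ⌈610/987⌉ = 2 − 1 = 1
n=2: ⌈(3·610)/987⌉ − ⌈(2·610)/987⌉ = ⌈1830/987⌉ − ⌈1220/987⌉ = 2 − 2 = 0
n=3: ⌈(4·610)/987⌉ − ⌈(3·610)/987⌉ = ⌈2440/987⌉ − ⌈1830/987⌉ = 3 − 2 = 1
n=4: ⌈(5·610)/987⌉ − ⌈(4·610)/987⌉ = ⌈3050/987⌉ − ⌈2440/987⌉ = 4 − 3 = 1
n=5: ⌈(6·610)/987⌉ − ⌈(5·610)/987⌉ = ⌈3660/987⌉ − ⌈3050/987⌉ = 4 − 4 = 0
n=6: ⌈(7·610)/987⌉ − ⌈(6·610)/987⌉ = ⌈4270/987⌉ − ⌈3660/987⌉ = 5 − 4 = 1
n=7: ⌈(8·610)/987⌉ − ⌈(7·610)/987⌉ = ⌈4880/987⌉ − ⌈4270/987⌉ = 5 − 5 = 0
n=8: ⌈(9·610)/987⌉ − ⌈(8·610)/987⌉ = ⌈5490/987⌉ − ⌈4880/987⌉ = 6 − 5 = 1
n=9: ⌈(10·610)/987⌉ − ⌈(9·610)/987⌉ = ⌈6100/987⌉ − ⌈5490/987⌉ = 7 − 6 = 1
n=10: ⌈(11·610)/987⌉ − ⌈(10·610)/987⌉ = ⌈6710/987⌉ − ⌈6100/987⌉ = 7 − 7 = 0
n=11: ⌈(12·610)/987⌉ − ⌈(11·610)/987⌉ = ⌈7320/987⌉ − ⌈6710/987⌉ = 8 − 7 = 1
n=12: ⌈(13·610)/987⌉ − ⌈(12·610)/987⌉ = ⌈7930/987⌉ − ⌈7320/987⌉ = 9 − 8 = 1
n=13: ⌈(14·610)/987⌉ − ⌈(13·610)/987⌉ = ⌈8540/987⌉ − ⌈7930/987⌉ = 9 − 9 = 0
n=14: ⌈(15·610)/987⌉ − ⌈(14·610)/987⌉ = ⌈9150/987⌉ − ⌈8540/987⌉ = 10 − 9 = 1
n=15: ⌈(16·610)/987⌉ − ⌈(15·610)/987⌉ = ⌈9760/987⌉ − ⌈9150/987⌉ = 10 − 10 = 0
n=16: ⌈(17·610)/987⌉ − ⌈(16·610)/987⌉ = ⌈10370/987⌉ − ⌈9760/987⌉ = 11 − 10 = 1
n=17: ⌈(18·610)/987⌉ − ⌈(17·610)/987⌉ = ⌈10980/987⌉ − ⌈10370/987⌉ = 12 − 11 = 1
n=18: ⌈(19·610)/987⌉ − ⌈(18·610)/987⌉ = ⌈11590/987⌉ − ⌈10980/987⌉ = 12 − 12 = 0
n=19: ⌈(20·610)/987⌉ − ⌈(19·610)/987⌉ = ⌈12200/987⌉ − ⌈11590/987⌉ = 13 − 12 = 1
n=20: ⌈(21·610)/987⌉ − ⌈(20·610)/987⌉ = ⌈12810/987⌉ − ⌈12200/987⌉ = 13 − 13 = 0
n=21: ⌈(22·610)/987⌉ − ⌈(21·610)/987⌉ = ⌈13420/987⌉ − ⌈12810/987⌉ = 14 − 13 = 1
n=22: ⌈(23·610)/987⌉ − ⌈(22·610)/987⌉ = ⌈14030/987⌉ − ⌈13420/987⌉ = 15 − 14 = 1
n=23: ⌈(24·610)/987⌉ − ⌈(23·610)/987⌉ = ⌈14640/987⌉ − ⌈14030/987⌉ = 15 − 15 = 0
n=24: ⌈(25·610)/987⌉ − ⌈(24·610)/987⌉ = ⌈15250/987⌉ − ⌈14640/987⌉ = 16 − 15 = 1
n=25: ⌈(26·610)/987⌉ − ⌈(25·610)/987⌉ = ⌈15860/987⌉ − ⌈15250/987⌉ = 17 − 16 = 1
n=26: ⌈(27·610)/987⌉ − ⌈(26·610)/987⌉ = ⌈16470/987⌉ − ⌈15860/987⌉ = 17 − 17 = 0
n=27: ⌈(28·610)/987⌉ − ⌈(27·610)/987⌉ = ⌈17080/987⌉ − ⌈16470/987⌉ = 18 − 17 = 1
n=28: ⌈(29·610)/987⌉ − ⌈(28·610)/987⌉ = ⌈17690/987⌉ − ⌈17080/987⌉ = 18 − 18 = 0
n=29: ⌈(30·610)/987⌉ − ⌈(29·610)/987⌉ = ⌈18300/987⌉ − ⌈17690/987⌉ = 19 − 18 = 1
n=30: ⌈(31·610)/987⌉ − ⌈(30·610)/987⌉ = ⌈18910/987⌉ − ⌈18300/987⌉ = 20 − 19 = 1
n=31: ⌈(32·610)/987⌉ − ⌈(31·610)/987⌉ = ⌈19520/987⌉ − ⌈18910/987⌉ = 20 − 20 = 0
n=32: ⌈(33·610)/987⌉ − ⌈(32·610)/987⌉ = ⌈20130/987⌉ − ⌈19520/987⌉ = 21 − 20 = 1
n=33: ⌈(34·610)/987⌉ − ⌈(33·610)/987⌉ = ⌈20740/987⌉ − ⌈20130/987⌉ = 22 − 21 = 1
n=34: ⌈(35·610)/987⌉ − ⌈(34·610)/987⌉ = ⌈21350/987⌉ − ⌈20740/987⌉ = 22 − 22 = 0
n=35: ⌈(36·610)/987⌉ − ⌈(35·610)/987⌉ = ⌈21960/987⌉ − ⌈21350/987⌉ = 23 − 22 = 1
n=36: ⌈(37·610)/987⌉ − ⌈(36·610)/987⌉ = ⌈22570/987⌉ − ⌈21960/987⌉ = 23 − 23 = 0
n=37: ⌈(38·610)/987⌉ − ⌈(37·610)/987⌉ = ⌈23180/987⌉ − ⌈22570/987⌉ = 24 − 23 = 1
n=38: ⌈(39·610)/987⌉ − ⌈(38·610)/987⌉ = ⌈23790/987⌉ − ⌈23180/987⌉ = 25 − 24 = 1
n=39: ⌈(40·610)/987⌉ − ⌈(39·610)/987⌉ = ⌈24400/987⌉ − ⌈23790/987⌉ = 25 − 25 = 0
n=40: ⌈(41·610)/987⌉ − ⌈(40·610)/987⌉ = ⌈25010/987⌉ − ⌈24400/987⌉ = 26 − 25 = 1
n=41: ⌈(42·610)/987⌉ − ⌈(41·610)/987⌉ = ⌈25620/987⌉ − ⌈25010/987⌉ = 26 − 26 = 0
n=42: ⌈(43·610)/987⌉ − ⌈(42·610)/987⌉ = ⌈26230/987⌉ − ⌈25620/987⌉ = 27 − 26 = 1
n=43: ⌈(44·610)/987⌉ − ⌈(43·610)/987⌉ = ⌈26840/987⌉ − ⌈26230/987⌉ = 28 − 27 = 1
n=44: ⌈(45·610)/987⌉ − ⌈(44·610)/987⌉ = ⌈27450/987⌉ − ⌈26840/987⌉ = 28 − 28 = 0
n=45: ⌈(46·610)/987⌉ − ⌈(45·610)/987⌉ = ⌈28060/987⌉ − ⌈27450/987⌉ = 29 − 28 = 1
n=46: ⌈(47·610)/987⌉ − ⌈(46·610)/987⌉ = ⌈28670/987⌉ − ⌈28060/987⌉ = 30 − 29 = 1
n=47: ⌈(48·610)/987⌉ − ⌈(47·610)/987⌉ = ⌈29280/987⌉ − ⌈28670/987⌉ = 30 − 30 = 0
n=48: ⌈(49·610)/987⌉ − ⌈(48·610)/987⌉ = ⌈29890/987⌉ − ⌈29280/987⌉ = 31 − 30 = 1
n=49: ⌈(50·610)/987⌉ − ⌈(49·610)/987⌉ = ⌈30500/987⌉ − ⌈29890/987⌉ = 31 − 31 = 0
n=50: ⌈(51·610)/987⌉ − ⌈(50·610)/987⌉ = ⌈31110/987⌉ − ⌈30500/987⌉ = 32 − 31 = 1
n=51: ⌈(52·610)/987⌉ − ⌈(51·610)/987⌉ = ⌈31720/987⌉ − ⌈31110/987⌉ = 33 − 32 = 1
n=52: ⌈(53·610)/987⌉ − ⌈(52·610)/987⌉ = ⌈32330/987⌉ − ⌈31720/987⌉ = 33 − 33 = 0
n=53: ⌈(54·610)/987⌉ − ⌈(53·610)/987⌉ = ⌈32940/987⌉ − ⌈32330/987⌉ = 34 − 33 = 1
n=54: ⌈(55·610)/987⌉ − ⌈(54·610)/987⌉ = ⌈33550/987⌉ − ⌈32940/987⌉ = 34 − 34 = 0
n=55: ⌈(56·610)/987⌉ − ⌈(55·610)/987⌉ = ⌈34160/987⌉ − ⌈33550/987⌉ = 35 − 34 = 1
n=56: ⌈(57·610)/987⌉ − ⌈(56·610)/987⌉ = ⌈34770/987⌉ − ⌈34160/987⌉ = 36 − 35 = 1
n=57: ⌈(58·610)/987⌉ − ⌈(57·610)/987⌉ = ⌈35380/987⌉ − ⌈34770/987⌉ = 36 − 36 = 0
n=58: ⌈(59·610)/987⌉ − ⌈(58·610)/987⌉ = ⌈35990/987⌉ − ⌈35380/987⌉ = 37 − 36 = 1
n=59: ⌈(60·610)/987⌉ − ⌈(59·610)/987⌉ = ⌈36600/987⌉ − ⌈35990/987⌉ = 38 − 37 = 1
n=60: ⌈(61·610)/987⌉ − ⌈(60·610)/987⌉ = ⌈37210/987⌉ − ⌈36600/987⌉ = 38 − 38 = 0
n=61: ⌈(62·610)/987⌉ − ⌈(61·610)/987⌉ = ⌈37820/987⌉ − ⌈37210/987⌉ = 39 − 38 = 1
n=62: ⌈(63·610)/987⌉ − ⌈(62·610)/987⌉ = ⌈38430/987⌉ − ⌈37820/987⌉ = 39 − 39 = 0
n=63: ⌈(64·610)/987⌉ − ⌈(63·610)/987⌉ = ⌈39040/987⌉ − ⌈38430/987⌉ = 40 − 39 = 1
n=64: ⌈(65·610)/987⌉ − ⌈(64·610)/987⌉ = ⌈39650/987⌉ − ⌈39040/987⌉ = 41 − 40 = 1
n=65: ⌈(66·610)/987⌉ − ⌈(65·610)/987⌉ = ⌈40260/987⌉ − ⌈39650/987⌉ = 41 − 41 = 0
n=66: ⌈(67·610)/987⌉ − ⌈(66·610)/987⌉ = ⌈40870/987⌉ − ⌈40260/987⌉ = 42 − 41 = 1
n=67: ⌈(68·610)/987⌉ − ⌈(67·610)/987⌉ = ⌈41480/987⌉ − ⌈40870/987⌉ = 43 − 42 = 1
n=68: ⌈(69·610)/987⌉ − ⌈(68·610)/987⌉ = ⌈42090/987⌉ − ⌈41480/987⌉ = 43 − 43 = 0
n=69: ⌈(70·610)/987⌉ − ⌈(69·610)/987⌉ = ⌈42700/987⌉ − ⌈42090/987⌉ = 44 − 43 = 1
n=70: ⌈(71·610)/987⌉ − ⌈(70·610)/987⌉ = ⌈43310/987⌉ − ⌈42700/987⌉ = 44 − 44 = 0
n=71: ⌈(72·610)/987⌉ − ⌈(71·610)/987⌉ = ⌈43920/987⌉ − ⌈43310/987⌉ = 45 − 44 = 1
n=72: ⌈(73·610)/987⌉ − ⌈(72·610)/987⌉ = ⌈44530/987⌉ − ⌈43920/987⌉ = 46 − 45 = 1
n=73: ⌈(74·610)/987⌉ − ⌈(73·610)/987⌉ = ⌈45140/987⌉ − ⌈44530/987⌉ = 46 − 46 = 0
n=74: ⌈(75·610)/987⌉ − ⌈(74·610)/987⌉ = ⌈45750/987⌉ − ⌈45140/987⌉ = 47 − 46 = 1
n=75: ⌈(76·610)/987⌉ − ⌈(75·610)/987⌉ = ⌈46360/987⌉ − ⌈45750/987⌉ = 47 − 47 = 0
n=76: ⌈(77·610)/987⌉ − ⌈(76·610)/987⌉ = ⌈46970/987⌉ − ⌈46360/987⌉ = 48 − 47 = 1
n=77: ⌈(78·610)/987⌉ − ⌈(77·610)/987⌉ = ⌈47580/987⌉ − ⌈46970/987⌉ = 49 − 48 = 1
n=78: ⌈(79·610)/987⌉ − ⌈(78·610)/987⌉ = ⌈48190/987⌉ − ⌈47580/987⌉ = 49 − 49 = 0
n=79: ⌈(80·610)/987⌉ − ⌈(79·610)/987⌉ = ⌈48800/987⌉ − ⌈48190/987⌉ = 50 − 49 = 1
n=80: ⌈(81·610)/987⌉ − ⌈(80·610)/987⌉ = ⌈49410/987⌉ − ⌈48800/987⌉ = 51 − 50 = 1
n=81: ⌈(82·610)/987⌉ − ⌈(81·610)/987⌉ = ⌈50020/987⌉ − ⌈49410/987⌉ = 51 − 51 = 0
n=82: ⌈(83·610)/987⌉ − ⌈(82·610)/987⌉ = ⌈50630/987⌉ − ⌈50020/987⌉ = 52 − 51 = 1
n=83: ⌈(84·610)/987⌉ − ⌈(83·610)/987⌉ = ⌈51240/987⌉ − ⌈50630/987⌉ = 52 − 52 = 0
n=84: ⌈(85·610)/987⌉ − ⌈(84·610)/987⌉ = ⌈51850/987⌉ − ⌈51240/987⌉ = 53 − 52 = 1
n=85: ⌈(86·610)/987⌉ − ⌈(85·610)/987⌉ = ⌈52460/987⌉ − ⌈51850/987⌉ = 54 − 53 = 1
n=86: ⌈(87·610)/987⌉ − ⌈(86·610)/987⌉ = ⌈53070/987⌉ − ⌈52460/987⌉ = 54 − 54 = 0
n=87: ⌈(88·610)/987⌉ − ⌈(87·610)/987⌉ = ⌈53680/987⌉ − ⌈53070/987⌉ = 55 − 54 = 1
n=88: ⌈(89·610)/987⌉ − ⌈(88·610)/987⌉ = ⌈54290/987⌉ − ⌈53680/987⌉ = 56 − 55 = 1
n=89: ⌈(90·610)/987⌉ − ⌈(89·610)/987⌉ = ⌈54900/987⌉ − ⌈54290/987⌉ = 56 − 56 = 0
n=90: ⌈(91·610)/987⌉ − ⌈(90·610)/987⌉ = ⌈55510/987⌉ − ⌈54900/987⌉ = 57 − 56 = 1
n=91: ⌈(92·610)/987⌉ − ⌈(91·610)/987⌉ = ⌈56120/987⌉ − ⌈55510/987⌉ = 57 − 57 = 0
n=92: ⌈(93·610)/987⌉ − ⌈(92·610)/987⌉ = ⌈56730/987⌉ − ⌈56120/987⌉ = 58 − 57 = 1
n=93: ⌈(94·610)/987⌉ − ⌈(93·610)/987⌉ = ⌈57340/987⌉ − ⌈56730/987⌉ = 59 − 58 = 1
n=94: ⌈(95·610)/987⌉ − ⌈(94·610)/987⌉ = ⌈57950/987⌉ − ⌈57340/987⌉ = 59 − 59 = 0
n=95: ⌈(96·610)/987⌉ − ⌈(95·610)/987⌉ = ⌈58560/987⌉ − ⌈57950/987⌉ = 60 − 59 = 1
n=96: ⌈(97·610)/987⌉ − ⌈(96·610)/987⌉ = ⌈59170/987⌉ − ⌈58560/987⌉ = 60 − 60 = 0
n=97: ⌈(98·610)/987⌉ − ⌈(97·610)/987⌉ = ⌈59780/987⌉ − ⌈59170/987⌉ = 61 − 60 = 1
n=98: ⌈(99·610)/987⌉ − ⌈(98·610)/987⌉ = ⌈60390/987⌉ − ⌈59780/987⌉ = 62 − 61 = 1
n=99: ⌈(100·610)/987⌉ − ⌈(99·610)/987⌉ = ⌈61000/987⌉ − ⌈60390/987⌉ = 62 − 62 = 0
n=100: ⌈(101·610)/987⌉ − ⌈(100·610)/987⌉ = ⌈61610/987⌉ − ⌈61000/987⌉ = 63 − 62 = 1
n=101: ⌈(102·610)/987⌉ − ⌈(101·610)/987⌉ = ⌈62220/987⌉ − ⌈61610/987⌉ = 64 − 63 = 1
n=102: ⌈(103·610)/987⌉ − ⌈(102·610)/987⌉ = ⌈62830/987⌉ − ⌈62220/987⌉ = 64 − 64 = 0
n=103: ⌈(104·610)/987⌉ − ⌈(103·610)/987⌉ = ⌈63440/987⌉ − ⌈62830/987⌉ = 65 − 64 = 1
n=104: ⌈(105·610)/987⌉ − ⌈(104·610)/987⌉ = ⌈64050/987⌉ − ⌈63440/987⌉ = 65 − 65 = 0

110110101101101011010110110101101101011010110110101101011011010110110101101011011010110110101101011011010
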